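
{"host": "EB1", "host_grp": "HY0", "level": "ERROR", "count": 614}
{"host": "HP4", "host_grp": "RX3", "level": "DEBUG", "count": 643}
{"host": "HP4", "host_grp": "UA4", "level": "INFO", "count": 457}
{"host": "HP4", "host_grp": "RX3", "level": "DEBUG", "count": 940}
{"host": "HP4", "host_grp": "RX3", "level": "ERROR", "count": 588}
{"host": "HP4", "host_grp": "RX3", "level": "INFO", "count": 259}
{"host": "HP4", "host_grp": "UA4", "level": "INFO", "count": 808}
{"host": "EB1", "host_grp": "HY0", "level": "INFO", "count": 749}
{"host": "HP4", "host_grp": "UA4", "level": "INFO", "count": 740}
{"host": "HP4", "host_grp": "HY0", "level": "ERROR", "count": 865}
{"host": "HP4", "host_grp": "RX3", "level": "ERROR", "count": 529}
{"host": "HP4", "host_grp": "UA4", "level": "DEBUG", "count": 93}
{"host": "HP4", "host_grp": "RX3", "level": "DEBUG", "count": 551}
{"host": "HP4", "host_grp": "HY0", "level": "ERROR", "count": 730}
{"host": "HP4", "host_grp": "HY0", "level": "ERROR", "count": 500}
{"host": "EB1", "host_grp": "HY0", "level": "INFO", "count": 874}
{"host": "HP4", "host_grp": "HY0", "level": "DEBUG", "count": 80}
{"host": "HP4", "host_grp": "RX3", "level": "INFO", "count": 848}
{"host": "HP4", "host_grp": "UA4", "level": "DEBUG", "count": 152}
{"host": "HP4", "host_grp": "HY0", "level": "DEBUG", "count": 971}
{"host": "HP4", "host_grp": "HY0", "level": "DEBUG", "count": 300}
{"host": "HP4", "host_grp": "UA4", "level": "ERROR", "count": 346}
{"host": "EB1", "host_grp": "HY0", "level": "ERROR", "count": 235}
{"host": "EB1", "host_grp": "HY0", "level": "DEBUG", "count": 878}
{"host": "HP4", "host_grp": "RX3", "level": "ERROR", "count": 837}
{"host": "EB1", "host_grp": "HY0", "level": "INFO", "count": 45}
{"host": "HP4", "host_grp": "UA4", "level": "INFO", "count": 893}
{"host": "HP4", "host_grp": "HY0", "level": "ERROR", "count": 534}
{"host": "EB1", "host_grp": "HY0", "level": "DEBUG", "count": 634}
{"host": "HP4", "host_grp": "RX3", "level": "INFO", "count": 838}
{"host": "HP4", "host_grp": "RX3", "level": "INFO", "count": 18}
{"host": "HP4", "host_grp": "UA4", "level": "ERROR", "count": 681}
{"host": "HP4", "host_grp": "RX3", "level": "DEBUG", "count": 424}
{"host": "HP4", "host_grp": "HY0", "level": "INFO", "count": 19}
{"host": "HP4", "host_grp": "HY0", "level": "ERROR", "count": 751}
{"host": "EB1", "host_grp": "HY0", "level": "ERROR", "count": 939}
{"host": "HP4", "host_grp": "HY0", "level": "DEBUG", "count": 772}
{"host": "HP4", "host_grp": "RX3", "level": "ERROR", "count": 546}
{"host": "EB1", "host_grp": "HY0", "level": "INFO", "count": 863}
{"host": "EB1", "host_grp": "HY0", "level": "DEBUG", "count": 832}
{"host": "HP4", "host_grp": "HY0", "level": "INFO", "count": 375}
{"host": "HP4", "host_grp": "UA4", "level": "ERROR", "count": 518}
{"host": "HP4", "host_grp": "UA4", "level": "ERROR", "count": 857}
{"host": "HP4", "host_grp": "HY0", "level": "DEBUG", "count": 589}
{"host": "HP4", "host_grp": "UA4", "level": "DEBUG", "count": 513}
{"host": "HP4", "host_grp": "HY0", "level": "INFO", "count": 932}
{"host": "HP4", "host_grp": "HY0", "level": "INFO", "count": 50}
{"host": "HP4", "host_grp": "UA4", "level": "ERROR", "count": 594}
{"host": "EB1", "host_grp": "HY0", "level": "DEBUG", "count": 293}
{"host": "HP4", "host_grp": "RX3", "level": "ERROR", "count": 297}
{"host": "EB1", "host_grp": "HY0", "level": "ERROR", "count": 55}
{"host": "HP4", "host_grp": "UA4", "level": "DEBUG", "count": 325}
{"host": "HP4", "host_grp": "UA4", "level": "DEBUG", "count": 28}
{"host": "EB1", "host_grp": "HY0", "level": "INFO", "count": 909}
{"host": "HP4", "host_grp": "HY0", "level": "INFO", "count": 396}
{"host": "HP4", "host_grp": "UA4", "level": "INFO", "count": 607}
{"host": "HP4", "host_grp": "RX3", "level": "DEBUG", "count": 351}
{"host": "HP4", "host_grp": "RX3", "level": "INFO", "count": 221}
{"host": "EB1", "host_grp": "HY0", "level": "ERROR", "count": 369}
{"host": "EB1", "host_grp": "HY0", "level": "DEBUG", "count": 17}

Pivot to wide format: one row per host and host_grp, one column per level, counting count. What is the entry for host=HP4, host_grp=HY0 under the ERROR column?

Rows with host=HP4, host_grp=HY0 and level=ERROR: count values are 865, 730, 500, 534, 751.
5 rows match — count = 5.

5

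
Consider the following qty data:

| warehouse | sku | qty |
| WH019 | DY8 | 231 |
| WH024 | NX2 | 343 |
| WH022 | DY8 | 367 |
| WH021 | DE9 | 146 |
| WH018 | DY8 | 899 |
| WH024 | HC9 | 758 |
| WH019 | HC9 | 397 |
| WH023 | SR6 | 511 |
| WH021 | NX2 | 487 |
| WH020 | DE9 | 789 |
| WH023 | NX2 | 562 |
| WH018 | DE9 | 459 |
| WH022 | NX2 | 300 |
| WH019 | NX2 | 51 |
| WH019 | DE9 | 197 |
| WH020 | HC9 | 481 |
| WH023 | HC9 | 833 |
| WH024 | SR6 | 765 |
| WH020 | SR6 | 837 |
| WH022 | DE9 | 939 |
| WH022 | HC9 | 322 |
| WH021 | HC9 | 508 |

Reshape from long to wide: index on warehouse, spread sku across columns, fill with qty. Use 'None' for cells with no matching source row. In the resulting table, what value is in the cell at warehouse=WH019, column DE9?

197

The long row with warehouse=WH019, sku=DE9 has qty=197.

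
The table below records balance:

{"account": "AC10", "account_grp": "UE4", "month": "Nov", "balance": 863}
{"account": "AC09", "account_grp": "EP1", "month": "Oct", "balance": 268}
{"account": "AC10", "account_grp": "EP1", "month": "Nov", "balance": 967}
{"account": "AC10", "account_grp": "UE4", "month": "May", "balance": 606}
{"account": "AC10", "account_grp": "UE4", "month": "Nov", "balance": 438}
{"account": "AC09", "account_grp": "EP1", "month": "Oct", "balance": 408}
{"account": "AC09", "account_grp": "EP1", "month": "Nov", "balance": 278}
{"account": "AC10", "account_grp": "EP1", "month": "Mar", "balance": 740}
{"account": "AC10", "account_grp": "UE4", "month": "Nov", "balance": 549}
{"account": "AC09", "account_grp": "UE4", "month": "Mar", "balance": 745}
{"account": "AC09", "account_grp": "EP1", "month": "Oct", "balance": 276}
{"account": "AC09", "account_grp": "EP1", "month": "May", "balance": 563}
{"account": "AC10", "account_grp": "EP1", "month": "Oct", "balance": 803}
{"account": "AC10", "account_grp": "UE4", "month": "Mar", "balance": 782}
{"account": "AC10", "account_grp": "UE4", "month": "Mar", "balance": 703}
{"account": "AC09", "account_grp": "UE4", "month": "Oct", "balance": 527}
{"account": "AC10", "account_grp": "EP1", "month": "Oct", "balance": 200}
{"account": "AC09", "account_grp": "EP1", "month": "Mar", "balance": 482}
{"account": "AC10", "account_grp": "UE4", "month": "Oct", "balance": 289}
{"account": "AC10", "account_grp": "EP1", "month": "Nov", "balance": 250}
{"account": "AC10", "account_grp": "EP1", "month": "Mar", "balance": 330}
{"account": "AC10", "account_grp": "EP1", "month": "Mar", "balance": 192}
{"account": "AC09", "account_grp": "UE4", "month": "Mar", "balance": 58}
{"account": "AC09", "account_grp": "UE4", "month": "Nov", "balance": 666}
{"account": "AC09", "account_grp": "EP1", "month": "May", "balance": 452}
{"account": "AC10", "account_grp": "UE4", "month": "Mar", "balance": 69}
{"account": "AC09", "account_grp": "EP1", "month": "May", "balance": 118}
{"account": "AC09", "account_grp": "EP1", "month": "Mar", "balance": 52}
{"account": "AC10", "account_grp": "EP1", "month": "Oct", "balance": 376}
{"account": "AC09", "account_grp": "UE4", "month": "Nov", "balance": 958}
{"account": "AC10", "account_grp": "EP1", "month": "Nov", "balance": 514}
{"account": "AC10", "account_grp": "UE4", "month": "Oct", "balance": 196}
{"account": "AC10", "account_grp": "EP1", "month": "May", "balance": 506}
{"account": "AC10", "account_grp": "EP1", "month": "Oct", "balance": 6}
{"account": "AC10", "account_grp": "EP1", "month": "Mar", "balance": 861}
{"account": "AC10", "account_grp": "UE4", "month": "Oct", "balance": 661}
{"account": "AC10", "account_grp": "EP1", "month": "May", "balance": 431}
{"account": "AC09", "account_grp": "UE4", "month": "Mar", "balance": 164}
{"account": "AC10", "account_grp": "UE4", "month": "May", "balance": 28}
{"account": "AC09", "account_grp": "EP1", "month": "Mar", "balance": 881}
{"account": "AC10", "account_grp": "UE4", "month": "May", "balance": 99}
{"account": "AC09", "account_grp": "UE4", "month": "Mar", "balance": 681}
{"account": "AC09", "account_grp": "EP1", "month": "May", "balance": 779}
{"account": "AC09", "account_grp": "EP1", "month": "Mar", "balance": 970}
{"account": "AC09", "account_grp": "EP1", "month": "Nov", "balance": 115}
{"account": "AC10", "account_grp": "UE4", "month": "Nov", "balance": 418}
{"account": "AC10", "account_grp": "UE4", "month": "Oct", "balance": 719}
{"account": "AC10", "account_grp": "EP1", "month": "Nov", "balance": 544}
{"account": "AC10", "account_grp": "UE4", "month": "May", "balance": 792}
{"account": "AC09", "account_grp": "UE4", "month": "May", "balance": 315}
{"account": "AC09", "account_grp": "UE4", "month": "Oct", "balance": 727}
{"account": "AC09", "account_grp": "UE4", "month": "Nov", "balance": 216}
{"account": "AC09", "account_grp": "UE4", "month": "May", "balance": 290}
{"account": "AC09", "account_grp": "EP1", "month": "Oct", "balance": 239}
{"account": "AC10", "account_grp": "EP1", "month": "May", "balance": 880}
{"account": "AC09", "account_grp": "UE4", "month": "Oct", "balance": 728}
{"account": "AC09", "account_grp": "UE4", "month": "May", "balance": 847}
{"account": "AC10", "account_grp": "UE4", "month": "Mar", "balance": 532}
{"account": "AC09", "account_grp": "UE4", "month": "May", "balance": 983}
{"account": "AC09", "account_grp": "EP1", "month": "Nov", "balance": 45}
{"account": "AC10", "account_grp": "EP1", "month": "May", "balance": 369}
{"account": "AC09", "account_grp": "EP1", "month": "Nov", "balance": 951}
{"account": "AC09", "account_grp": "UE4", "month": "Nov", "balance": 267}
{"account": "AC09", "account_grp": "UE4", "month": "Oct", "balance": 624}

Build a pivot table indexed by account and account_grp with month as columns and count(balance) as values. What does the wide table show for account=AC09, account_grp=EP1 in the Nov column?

Rows with account=AC09, account_grp=EP1 and month=Nov: balance values are 278, 115, 45, 951.
4 rows match — count = 4.

4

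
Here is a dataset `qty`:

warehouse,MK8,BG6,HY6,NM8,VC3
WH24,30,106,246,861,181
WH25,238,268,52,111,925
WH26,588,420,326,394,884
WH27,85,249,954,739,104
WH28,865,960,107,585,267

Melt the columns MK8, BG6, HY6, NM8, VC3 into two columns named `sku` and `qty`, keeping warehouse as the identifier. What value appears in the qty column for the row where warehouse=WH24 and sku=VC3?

Unpivoting turns each (warehouse, wide-column) pair into one long row.
The wide cell at row WH24, column VC3 holds 181, so the long row (WH24, VC3) has qty=181.

181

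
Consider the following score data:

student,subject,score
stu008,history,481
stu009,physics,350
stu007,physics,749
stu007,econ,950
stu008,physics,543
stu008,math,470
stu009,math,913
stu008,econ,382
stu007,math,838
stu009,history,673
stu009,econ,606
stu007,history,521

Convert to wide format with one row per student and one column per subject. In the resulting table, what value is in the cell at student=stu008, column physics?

543

Wide layout: rows indexed by student, columns are the 4 distinct subject values (history, physics, econ, math).
Cell (student=stu008, subject=physics) draws from the long row where student=stu008 and subject=physics, which has score=543.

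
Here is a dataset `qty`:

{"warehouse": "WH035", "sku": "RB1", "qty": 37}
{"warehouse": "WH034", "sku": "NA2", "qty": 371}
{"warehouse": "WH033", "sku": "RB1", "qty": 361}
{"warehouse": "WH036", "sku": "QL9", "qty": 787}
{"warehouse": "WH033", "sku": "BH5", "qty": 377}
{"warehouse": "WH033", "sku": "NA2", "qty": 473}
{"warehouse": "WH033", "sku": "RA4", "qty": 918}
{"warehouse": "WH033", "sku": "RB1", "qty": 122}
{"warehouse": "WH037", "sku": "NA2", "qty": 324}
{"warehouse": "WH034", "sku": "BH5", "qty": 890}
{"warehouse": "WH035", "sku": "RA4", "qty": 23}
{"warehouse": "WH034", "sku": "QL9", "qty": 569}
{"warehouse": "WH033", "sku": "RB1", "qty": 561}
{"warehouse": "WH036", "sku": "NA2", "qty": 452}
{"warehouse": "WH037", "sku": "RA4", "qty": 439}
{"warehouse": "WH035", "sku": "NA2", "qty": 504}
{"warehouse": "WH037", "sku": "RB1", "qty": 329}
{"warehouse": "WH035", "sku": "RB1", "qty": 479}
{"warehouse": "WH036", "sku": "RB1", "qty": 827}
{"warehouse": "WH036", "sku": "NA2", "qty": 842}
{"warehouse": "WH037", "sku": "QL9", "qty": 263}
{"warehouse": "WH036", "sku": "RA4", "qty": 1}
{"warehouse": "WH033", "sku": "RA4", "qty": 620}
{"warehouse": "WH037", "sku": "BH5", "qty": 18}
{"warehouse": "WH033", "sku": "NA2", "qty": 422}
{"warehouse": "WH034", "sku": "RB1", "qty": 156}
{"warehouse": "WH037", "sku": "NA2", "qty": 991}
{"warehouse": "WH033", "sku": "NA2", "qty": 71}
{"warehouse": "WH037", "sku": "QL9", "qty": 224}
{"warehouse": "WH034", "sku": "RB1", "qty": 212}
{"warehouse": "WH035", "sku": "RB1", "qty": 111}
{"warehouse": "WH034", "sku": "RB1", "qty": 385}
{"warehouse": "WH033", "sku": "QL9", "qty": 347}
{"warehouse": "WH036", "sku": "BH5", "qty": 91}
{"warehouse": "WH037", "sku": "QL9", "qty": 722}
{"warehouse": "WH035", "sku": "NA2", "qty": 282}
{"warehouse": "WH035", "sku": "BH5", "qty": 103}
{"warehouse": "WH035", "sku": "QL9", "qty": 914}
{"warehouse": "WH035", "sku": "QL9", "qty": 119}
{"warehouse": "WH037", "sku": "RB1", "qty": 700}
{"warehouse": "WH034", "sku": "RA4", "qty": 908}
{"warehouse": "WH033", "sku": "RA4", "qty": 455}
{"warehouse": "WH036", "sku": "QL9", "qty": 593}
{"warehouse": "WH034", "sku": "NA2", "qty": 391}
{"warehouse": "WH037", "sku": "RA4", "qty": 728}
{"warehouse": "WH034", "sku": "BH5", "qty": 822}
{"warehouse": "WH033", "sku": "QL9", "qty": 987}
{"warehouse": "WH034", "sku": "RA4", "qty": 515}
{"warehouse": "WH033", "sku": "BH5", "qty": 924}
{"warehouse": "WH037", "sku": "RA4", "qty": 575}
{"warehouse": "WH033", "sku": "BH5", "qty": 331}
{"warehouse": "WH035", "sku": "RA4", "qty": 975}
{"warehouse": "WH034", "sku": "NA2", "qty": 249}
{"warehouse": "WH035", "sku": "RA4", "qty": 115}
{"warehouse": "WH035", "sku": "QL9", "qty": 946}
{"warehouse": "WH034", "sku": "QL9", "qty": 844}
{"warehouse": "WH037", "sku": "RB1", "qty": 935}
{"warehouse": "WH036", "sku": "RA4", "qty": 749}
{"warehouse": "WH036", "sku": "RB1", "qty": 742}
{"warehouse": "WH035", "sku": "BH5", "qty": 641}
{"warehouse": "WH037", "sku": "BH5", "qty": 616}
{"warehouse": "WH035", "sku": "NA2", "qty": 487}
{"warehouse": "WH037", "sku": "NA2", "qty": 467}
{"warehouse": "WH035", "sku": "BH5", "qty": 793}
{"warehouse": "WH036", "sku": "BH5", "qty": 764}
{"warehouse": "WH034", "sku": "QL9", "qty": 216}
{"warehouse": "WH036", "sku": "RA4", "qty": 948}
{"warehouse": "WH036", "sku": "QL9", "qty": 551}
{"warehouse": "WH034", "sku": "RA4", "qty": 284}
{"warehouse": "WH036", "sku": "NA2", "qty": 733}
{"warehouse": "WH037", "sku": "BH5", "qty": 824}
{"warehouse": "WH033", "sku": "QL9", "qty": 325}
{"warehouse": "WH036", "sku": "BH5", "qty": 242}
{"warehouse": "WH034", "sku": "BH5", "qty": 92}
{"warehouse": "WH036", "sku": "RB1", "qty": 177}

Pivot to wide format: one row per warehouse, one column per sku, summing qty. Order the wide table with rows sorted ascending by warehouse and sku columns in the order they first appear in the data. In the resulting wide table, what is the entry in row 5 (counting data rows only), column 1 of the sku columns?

1964

With rows sorted ascending by warehouse, row 5 is warehouse=WH037. sku columns in first-appearance order: RB1, NA2, QL9, BH5, RA4; column 1 is RB1.
Long rows with warehouse=WH037, sku=RB1: 329 + 700 + 935 = 1964.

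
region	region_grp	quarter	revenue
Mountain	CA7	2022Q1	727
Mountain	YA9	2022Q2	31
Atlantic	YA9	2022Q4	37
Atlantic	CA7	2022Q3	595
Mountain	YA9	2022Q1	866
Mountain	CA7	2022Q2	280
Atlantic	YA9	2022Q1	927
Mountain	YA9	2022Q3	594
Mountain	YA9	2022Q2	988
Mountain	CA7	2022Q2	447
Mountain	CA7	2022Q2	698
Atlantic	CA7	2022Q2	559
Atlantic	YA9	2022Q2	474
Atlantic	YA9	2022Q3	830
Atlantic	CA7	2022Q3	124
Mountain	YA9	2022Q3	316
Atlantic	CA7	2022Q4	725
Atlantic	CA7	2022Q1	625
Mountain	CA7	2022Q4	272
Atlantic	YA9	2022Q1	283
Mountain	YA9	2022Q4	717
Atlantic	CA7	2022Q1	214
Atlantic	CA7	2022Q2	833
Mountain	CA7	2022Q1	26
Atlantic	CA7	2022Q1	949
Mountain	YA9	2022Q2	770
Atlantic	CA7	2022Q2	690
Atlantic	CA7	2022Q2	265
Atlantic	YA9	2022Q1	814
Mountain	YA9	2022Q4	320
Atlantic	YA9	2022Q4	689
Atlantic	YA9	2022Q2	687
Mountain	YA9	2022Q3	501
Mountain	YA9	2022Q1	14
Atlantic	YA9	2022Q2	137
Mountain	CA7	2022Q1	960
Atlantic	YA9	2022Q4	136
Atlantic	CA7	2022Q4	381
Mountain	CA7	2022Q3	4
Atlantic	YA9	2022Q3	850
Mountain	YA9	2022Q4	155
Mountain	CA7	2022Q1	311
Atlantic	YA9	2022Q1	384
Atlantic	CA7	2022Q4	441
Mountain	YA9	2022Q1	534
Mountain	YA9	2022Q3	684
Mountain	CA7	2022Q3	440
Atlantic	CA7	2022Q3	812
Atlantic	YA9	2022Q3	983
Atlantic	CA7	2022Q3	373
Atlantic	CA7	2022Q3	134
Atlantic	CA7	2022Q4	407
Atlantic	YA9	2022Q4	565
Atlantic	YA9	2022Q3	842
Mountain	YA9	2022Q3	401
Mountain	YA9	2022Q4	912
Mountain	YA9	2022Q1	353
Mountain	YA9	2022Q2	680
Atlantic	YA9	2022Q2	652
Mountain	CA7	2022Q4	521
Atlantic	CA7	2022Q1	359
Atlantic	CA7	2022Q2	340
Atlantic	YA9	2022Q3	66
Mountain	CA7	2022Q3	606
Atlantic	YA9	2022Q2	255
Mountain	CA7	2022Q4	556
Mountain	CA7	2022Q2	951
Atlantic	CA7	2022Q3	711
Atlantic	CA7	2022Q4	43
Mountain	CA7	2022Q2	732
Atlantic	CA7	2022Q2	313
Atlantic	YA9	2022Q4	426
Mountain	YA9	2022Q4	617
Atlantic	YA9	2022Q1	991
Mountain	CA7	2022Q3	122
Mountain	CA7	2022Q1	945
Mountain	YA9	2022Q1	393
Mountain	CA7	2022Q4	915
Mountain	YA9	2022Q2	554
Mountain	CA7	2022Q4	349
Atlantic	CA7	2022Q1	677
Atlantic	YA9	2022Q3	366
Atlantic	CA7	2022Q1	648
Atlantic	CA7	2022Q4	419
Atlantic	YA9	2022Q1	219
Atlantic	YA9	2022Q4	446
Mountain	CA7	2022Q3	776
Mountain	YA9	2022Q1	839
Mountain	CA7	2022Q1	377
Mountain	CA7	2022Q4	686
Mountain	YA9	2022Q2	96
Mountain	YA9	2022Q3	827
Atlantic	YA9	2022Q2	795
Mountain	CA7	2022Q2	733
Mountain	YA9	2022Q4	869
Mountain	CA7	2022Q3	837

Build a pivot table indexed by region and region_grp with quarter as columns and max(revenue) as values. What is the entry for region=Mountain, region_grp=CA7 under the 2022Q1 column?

960

Rows with region=Mountain, region_grp=CA7 and quarter=2022Q1: revenue values are 727, 26, 960, 311, 945, 377.
max(727, 26, 960, 311, 945, 377) = 960.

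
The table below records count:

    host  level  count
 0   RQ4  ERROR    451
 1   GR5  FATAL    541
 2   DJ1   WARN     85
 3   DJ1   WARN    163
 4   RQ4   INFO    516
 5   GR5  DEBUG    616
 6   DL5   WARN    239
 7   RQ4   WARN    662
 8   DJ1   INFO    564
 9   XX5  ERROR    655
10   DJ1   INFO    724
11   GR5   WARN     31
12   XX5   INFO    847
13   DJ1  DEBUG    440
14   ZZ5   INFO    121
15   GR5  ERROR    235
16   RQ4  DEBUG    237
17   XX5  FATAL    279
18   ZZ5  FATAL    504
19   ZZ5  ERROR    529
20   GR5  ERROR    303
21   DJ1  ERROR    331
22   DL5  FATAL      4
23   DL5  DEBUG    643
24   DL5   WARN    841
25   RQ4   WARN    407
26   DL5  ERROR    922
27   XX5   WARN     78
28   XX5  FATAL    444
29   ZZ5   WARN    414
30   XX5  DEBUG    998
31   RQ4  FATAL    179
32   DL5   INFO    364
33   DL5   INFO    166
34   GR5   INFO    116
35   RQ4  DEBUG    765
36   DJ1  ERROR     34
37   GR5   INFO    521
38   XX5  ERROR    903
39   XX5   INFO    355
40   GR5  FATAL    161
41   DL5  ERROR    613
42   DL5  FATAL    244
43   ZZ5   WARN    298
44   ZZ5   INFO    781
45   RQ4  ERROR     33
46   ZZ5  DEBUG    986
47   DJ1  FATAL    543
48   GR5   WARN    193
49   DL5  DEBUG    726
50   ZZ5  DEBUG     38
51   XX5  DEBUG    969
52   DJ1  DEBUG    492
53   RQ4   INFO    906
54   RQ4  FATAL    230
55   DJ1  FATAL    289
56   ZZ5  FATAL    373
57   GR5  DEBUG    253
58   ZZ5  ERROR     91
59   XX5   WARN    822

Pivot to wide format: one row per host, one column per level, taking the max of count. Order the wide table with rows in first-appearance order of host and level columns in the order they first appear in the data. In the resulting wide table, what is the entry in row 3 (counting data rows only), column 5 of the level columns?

With rows in first-appearance order of host, row 3 is host=DJ1. level columns in first-appearance order: ERROR, FATAL, WARN, INFO, DEBUG; column 5 is DEBUG.
Long rows with host=DJ1, level=DEBUG: max(440, 492) = 492.

492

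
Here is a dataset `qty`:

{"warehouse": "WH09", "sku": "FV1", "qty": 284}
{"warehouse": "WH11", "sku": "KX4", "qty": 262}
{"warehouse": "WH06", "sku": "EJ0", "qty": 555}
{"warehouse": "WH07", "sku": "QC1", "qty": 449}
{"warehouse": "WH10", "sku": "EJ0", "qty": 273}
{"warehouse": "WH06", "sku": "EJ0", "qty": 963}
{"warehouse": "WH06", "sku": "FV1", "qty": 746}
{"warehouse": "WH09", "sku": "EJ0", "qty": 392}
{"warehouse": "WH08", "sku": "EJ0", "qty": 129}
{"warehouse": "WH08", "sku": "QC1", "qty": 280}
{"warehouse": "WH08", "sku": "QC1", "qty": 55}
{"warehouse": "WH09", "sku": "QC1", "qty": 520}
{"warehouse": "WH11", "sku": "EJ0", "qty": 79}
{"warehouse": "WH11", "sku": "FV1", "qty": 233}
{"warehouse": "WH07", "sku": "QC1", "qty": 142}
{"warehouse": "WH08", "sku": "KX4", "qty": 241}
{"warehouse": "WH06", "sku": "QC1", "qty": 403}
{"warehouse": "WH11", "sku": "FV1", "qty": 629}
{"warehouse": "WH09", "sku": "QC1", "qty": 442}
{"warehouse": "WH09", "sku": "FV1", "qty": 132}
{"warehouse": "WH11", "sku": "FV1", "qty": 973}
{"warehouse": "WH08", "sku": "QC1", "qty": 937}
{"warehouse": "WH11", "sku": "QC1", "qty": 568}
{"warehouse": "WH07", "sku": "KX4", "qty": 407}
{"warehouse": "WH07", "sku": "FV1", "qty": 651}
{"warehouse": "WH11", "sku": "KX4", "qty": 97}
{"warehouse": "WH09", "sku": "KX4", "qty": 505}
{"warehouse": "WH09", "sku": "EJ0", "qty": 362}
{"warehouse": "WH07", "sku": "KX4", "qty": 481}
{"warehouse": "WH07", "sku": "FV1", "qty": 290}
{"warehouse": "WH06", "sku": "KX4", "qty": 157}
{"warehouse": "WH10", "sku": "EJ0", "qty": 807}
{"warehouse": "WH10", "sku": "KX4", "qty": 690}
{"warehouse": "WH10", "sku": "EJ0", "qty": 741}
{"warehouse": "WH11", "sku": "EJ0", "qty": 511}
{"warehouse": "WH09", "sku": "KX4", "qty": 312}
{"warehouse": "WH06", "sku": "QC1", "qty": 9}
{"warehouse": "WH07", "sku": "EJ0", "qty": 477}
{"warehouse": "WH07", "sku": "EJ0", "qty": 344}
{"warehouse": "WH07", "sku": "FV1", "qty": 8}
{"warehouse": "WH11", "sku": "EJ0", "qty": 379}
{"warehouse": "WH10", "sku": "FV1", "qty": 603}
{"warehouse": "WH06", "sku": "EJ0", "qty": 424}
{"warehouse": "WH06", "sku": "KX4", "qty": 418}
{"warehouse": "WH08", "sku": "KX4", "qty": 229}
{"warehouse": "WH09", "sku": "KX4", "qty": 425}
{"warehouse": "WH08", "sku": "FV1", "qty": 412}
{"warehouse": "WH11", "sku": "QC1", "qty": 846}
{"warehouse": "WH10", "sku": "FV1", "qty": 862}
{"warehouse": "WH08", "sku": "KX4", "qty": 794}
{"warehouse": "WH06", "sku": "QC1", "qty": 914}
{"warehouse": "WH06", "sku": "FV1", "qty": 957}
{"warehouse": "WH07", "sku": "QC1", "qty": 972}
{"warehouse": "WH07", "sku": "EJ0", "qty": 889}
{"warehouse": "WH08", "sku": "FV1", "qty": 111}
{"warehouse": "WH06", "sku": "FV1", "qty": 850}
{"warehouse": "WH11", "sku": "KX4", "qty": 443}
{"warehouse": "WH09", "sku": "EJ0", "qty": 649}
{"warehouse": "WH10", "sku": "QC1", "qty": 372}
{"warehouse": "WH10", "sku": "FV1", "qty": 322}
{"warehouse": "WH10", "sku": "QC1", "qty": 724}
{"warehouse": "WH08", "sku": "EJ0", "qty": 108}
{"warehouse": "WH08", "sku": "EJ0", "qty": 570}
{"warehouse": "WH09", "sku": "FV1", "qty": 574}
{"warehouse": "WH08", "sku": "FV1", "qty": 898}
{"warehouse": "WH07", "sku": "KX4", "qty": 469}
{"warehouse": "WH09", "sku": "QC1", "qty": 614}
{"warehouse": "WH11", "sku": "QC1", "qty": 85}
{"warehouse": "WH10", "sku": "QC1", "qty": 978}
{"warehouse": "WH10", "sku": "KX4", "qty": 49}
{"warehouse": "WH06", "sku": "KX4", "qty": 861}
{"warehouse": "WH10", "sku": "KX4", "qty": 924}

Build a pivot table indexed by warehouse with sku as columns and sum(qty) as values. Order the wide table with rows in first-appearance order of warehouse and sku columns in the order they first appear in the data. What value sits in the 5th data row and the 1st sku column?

With rows in first-appearance order of warehouse, row 5 is warehouse=WH10. sku columns in first-appearance order: FV1, KX4, EJ0, QC1; column 1 is FV1.
Long rows with warehouse=WH10, sku=FV1: 603 + 862 + 322 = 1787.

1787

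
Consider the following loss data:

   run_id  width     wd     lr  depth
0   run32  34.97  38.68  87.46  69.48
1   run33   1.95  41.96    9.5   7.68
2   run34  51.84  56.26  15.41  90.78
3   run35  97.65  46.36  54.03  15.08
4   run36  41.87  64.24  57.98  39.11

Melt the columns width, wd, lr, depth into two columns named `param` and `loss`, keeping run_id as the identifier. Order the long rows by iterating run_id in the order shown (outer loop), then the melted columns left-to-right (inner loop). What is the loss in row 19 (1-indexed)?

20 rows total (5 × 4). Row 19: index ⌊(19-1)/4⌋ = 4 into run_id → run36; (19-1) mod 4 = 2 into the melted columns → lr.
So row 19 is (run36, lr, 57.98); loss = 57.98.

57.98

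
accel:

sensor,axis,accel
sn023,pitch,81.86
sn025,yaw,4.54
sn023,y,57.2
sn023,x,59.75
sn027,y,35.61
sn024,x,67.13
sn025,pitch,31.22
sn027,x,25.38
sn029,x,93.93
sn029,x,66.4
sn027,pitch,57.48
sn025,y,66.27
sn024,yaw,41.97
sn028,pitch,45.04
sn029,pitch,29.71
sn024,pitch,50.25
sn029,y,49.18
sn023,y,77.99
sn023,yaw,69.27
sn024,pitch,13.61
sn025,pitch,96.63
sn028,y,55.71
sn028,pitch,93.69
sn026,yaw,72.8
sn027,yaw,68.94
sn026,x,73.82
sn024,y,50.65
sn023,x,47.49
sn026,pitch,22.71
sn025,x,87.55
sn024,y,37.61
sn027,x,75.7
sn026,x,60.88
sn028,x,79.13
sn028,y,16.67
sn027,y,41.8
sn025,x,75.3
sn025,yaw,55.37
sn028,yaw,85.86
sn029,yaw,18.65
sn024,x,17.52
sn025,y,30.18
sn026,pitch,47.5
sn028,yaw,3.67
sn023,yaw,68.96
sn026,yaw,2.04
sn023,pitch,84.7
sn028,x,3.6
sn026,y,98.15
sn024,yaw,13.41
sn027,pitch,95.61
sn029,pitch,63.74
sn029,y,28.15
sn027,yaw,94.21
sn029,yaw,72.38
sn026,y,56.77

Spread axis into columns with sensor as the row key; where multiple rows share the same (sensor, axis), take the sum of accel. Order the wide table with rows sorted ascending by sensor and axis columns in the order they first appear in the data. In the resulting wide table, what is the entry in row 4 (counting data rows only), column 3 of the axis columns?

154.92

With rows sorted ascending by sensor, row 4 is sensor=sn026. axis columns in first-appearance order: pitch, yaw, y, x; column 3 is y.
Long rows with sensor=sn026, axis=y: 98.15 + 56.77 = 154.92.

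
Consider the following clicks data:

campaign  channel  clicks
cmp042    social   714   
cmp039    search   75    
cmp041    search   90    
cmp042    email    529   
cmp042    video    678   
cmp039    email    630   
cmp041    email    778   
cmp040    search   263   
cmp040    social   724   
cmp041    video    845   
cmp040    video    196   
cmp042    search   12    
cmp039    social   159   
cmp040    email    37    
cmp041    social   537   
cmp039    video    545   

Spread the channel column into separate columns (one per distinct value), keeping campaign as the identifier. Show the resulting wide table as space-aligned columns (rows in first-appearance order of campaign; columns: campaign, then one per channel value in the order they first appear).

campaign  social  search  email  video
cmp042    714     12      529    678  
cmp039    159     75      630    545  
cmp041    537     90      778    845  
cmp040    724     263     37     196  

Columns: campaign plus the 4 distinct channel values (social, search, email, video).
For example, row cmp042 column social takes clicks=714 from the long row (cmp042, social).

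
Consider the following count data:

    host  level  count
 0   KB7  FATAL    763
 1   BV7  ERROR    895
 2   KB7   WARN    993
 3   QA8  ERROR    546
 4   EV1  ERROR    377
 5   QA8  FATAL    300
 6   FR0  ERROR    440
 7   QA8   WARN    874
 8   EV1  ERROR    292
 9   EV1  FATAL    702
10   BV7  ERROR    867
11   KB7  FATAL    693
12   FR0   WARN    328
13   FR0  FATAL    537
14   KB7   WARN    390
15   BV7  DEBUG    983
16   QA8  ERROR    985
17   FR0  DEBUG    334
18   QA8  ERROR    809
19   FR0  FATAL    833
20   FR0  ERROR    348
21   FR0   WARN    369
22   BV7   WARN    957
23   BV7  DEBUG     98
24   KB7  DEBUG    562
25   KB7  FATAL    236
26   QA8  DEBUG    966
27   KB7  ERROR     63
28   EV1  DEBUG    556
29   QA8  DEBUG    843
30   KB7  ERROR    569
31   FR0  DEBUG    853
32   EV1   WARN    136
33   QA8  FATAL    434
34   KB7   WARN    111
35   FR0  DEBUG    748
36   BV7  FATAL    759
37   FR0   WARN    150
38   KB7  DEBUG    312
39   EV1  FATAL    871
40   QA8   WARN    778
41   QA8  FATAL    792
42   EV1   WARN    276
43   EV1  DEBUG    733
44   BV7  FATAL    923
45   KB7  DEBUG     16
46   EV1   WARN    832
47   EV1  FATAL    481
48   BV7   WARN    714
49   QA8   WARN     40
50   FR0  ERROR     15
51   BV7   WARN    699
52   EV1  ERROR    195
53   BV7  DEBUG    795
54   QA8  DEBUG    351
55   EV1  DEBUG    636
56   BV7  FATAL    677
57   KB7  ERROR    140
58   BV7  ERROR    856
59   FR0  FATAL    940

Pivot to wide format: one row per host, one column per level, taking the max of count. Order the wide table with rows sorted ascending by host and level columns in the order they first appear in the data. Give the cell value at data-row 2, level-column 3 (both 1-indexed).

832

With rows sorted ascending by host, row 2 is host=EV1. level columns in first-appearance order: FATAL, ERROR, WARN, DEBUG; column 3 is WARN.
Long rows with host=EV1, level=WARN: max(136, 276, 832) = 832.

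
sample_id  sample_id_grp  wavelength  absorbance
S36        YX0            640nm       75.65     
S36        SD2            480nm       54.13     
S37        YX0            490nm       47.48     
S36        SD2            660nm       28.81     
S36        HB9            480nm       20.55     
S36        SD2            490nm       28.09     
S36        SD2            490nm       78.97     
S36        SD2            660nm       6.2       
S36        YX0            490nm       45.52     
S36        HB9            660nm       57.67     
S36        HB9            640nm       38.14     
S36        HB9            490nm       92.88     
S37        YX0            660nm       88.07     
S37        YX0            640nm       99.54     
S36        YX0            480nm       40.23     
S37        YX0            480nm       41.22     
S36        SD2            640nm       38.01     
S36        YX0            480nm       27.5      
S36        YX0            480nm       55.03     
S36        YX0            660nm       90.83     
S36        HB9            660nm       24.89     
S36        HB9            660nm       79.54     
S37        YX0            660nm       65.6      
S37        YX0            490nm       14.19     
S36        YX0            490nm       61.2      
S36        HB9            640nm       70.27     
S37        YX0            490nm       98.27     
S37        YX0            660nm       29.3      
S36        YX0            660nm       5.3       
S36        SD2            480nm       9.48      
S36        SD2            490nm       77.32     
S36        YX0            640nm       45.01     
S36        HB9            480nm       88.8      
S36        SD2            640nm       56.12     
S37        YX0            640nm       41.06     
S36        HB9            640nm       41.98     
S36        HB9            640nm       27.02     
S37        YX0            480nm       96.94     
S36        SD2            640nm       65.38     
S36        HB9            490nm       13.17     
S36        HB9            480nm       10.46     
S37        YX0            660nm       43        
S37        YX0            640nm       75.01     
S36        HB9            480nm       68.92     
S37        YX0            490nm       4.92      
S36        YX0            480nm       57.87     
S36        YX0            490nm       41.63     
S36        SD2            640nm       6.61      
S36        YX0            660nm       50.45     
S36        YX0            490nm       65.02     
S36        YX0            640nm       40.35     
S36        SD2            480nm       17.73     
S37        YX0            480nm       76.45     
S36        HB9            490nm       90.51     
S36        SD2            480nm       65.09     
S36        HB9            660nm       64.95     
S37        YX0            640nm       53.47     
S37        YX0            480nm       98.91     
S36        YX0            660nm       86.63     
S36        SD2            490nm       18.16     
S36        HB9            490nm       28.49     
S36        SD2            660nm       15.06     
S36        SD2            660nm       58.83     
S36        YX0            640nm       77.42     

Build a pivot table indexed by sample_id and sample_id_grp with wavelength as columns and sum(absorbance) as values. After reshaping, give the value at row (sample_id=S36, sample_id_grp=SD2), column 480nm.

146.43

Rows with sample_id=S36, sample_id_grp=SD2 and wavelength=480nm: absorbance values are 54.13, 9.48, 17.73, 65.09.
54.13 + 9.48 + 17.73 + 65.09 = 146.43.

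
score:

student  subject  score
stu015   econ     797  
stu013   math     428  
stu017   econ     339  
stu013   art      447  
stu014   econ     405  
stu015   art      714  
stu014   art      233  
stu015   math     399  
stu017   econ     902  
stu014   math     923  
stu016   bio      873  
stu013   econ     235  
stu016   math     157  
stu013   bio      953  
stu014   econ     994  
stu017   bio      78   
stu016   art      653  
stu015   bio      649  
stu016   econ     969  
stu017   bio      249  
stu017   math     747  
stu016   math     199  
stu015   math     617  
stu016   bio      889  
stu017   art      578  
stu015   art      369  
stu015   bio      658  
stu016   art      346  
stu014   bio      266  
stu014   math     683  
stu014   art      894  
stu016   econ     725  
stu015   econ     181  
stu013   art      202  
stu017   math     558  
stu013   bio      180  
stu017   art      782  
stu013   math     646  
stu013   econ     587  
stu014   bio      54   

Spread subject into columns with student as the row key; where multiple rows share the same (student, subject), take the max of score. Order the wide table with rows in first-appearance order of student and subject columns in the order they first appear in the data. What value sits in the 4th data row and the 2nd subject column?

With rows in first-appearance order of student, row 4 is student=stu014. subject columns in first-appearance order: econ, math, art, bio; column 2 is math.
Long rows with student=stu014, subject=math: max(923, 683) = 923.

923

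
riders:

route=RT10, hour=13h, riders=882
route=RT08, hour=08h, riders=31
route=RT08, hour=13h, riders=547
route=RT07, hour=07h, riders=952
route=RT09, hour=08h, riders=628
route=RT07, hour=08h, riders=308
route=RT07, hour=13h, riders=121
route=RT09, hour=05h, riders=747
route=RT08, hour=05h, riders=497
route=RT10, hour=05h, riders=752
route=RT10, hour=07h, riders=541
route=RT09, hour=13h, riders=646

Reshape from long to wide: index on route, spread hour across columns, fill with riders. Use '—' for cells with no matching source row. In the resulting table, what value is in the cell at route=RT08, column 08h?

31

The long row with route=RT08, hour=08h has riders=31.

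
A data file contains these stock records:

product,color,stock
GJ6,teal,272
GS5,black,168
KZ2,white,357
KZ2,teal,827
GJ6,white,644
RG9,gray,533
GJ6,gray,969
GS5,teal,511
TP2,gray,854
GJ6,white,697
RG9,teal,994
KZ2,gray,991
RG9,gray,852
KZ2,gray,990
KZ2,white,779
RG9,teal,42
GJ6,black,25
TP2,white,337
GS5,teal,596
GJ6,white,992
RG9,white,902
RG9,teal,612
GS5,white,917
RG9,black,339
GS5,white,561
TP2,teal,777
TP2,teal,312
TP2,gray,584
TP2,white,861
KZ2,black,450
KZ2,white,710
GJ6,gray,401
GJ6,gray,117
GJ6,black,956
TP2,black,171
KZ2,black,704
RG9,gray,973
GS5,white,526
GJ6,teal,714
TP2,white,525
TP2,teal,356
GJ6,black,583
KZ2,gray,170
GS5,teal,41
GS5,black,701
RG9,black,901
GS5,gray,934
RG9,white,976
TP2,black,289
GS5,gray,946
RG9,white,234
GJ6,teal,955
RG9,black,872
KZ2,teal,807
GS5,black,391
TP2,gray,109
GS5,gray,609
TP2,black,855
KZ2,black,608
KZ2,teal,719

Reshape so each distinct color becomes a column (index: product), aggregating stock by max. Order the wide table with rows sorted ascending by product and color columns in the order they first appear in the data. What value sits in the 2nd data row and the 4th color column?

With rows sorted ascending by product, row 2 is product=GS5. color columns in first-appearance order: teal, black, white, gray; column 4 is gray.
Long rows with product=GS5, color=gray: max(934, 946, 609) = 946.

946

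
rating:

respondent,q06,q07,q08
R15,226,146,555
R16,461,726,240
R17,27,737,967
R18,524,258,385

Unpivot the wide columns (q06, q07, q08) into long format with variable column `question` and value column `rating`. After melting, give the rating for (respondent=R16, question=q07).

Unpivoting turns each (respondent, wide-column) pair into one long row.
The wide cell at row R16, column q07 holds 726, so the long row (R16, q07) has rating=726.

726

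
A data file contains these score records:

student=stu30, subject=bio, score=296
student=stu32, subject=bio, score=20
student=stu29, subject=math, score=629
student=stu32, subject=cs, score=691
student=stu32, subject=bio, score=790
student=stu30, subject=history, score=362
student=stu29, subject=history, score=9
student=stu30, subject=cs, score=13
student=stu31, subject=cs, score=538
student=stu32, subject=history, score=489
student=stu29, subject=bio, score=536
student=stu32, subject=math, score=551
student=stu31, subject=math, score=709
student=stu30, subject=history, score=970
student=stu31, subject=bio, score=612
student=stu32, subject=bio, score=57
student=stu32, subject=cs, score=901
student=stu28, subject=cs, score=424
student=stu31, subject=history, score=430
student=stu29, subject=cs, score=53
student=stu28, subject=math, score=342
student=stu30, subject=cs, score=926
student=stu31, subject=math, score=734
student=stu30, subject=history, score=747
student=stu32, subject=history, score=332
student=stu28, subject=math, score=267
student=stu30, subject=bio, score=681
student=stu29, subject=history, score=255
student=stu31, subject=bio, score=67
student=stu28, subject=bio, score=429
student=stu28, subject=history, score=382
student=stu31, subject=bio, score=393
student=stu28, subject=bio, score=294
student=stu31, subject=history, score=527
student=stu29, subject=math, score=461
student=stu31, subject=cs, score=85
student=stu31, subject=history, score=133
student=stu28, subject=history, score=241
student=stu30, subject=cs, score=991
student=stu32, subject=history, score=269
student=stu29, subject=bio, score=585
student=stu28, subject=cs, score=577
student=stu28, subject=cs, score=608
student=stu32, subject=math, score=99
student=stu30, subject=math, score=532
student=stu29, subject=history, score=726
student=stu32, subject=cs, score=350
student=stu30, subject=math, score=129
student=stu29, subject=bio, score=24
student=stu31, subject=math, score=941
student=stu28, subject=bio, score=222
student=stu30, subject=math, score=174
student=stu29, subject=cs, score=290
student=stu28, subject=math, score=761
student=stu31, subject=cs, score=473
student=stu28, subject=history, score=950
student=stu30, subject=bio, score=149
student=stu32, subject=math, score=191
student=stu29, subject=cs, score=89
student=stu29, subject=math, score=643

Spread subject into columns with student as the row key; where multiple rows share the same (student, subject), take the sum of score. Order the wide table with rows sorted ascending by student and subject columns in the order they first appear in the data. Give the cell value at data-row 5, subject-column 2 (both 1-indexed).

841

With rows sorted ascending by student, row 5 is student=stu32. subject columns in first-appearance order: bio, math, cs, history; column 2 is math.
Long rows with student=stu32, subject=math: 551 + 99 + 191 = 841.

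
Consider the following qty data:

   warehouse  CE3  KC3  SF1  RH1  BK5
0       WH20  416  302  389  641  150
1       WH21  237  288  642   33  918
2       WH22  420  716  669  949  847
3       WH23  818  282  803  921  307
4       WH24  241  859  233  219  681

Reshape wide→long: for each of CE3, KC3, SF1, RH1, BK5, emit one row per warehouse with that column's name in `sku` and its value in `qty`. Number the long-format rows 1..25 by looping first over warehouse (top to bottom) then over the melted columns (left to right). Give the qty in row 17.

25 rows total (5 × 5). Row 17: index ⌊(17-1)/5⌋ = 3 into warehouse → WH23; (17-1) mod 5 = 1 into the melted columns → KC3.
So row 17 is (WH23, KC3, 282); qty = 282.

282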